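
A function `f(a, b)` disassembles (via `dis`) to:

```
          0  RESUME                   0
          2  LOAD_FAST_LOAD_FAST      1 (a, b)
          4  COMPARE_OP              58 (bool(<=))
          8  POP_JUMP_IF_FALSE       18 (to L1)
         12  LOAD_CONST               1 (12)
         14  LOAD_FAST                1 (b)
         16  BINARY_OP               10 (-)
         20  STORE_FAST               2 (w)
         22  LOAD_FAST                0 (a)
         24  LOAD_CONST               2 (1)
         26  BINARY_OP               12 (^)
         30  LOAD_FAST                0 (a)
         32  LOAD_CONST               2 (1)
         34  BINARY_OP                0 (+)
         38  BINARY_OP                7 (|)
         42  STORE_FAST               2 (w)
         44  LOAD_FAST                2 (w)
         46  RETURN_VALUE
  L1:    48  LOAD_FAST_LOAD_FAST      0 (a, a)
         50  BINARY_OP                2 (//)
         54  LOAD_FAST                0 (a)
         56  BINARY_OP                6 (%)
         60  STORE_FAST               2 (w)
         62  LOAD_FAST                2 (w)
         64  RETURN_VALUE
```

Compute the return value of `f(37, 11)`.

1

LOAD_FAST_LOAD_FAST a,b → push 37,11. Stack: [37, 11]
COMPARE_OP bool(<=) → 37 vs 11 = False. Stack: [False]
POP_JUMP_IF_FALSE → pop False; jump. Stack: []
LOAD_FAST_LOAD_FAST a,a → push 37,37. Stack: [37, 37]
BINARY_OP // → 37 // 37 = 1. Stack: [1]
LOAD_FAST a → push 37. Stack: [1, 37]
BINARY_OP % → 1 % 37 = 1. Stack: [1]
STORE_FAST w → w=1. Stack: []
LOAD_FAST w → push 1. Stack: [1]
RETURN_VALUE → return 1.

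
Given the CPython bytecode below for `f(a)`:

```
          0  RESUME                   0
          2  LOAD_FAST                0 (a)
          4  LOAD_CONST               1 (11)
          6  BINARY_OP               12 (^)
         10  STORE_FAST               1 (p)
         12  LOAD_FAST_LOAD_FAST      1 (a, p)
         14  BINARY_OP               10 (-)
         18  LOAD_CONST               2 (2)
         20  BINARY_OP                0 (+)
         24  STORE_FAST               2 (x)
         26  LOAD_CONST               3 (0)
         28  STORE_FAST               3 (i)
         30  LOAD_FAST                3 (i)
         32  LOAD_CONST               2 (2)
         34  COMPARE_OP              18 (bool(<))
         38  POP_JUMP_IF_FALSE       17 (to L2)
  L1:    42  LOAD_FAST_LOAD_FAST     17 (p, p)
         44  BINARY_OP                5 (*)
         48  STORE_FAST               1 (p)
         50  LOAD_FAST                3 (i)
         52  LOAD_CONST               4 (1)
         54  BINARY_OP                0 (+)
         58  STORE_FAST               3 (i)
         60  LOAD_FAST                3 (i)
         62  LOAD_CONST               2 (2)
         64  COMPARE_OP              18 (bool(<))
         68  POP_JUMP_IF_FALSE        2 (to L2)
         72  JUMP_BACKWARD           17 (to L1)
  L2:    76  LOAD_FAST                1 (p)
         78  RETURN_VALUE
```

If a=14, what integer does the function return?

625

LOAD_FAST a → push 14. Stack: [14]
LOAD_CONST → push 11. Stack: [14, 11]
BINARY_OP ^ → 14 ^ 11 = 5. Stack: [5]
STORE_FAST p → p=5. Stack: []
LOAD_FAST_LOAD_FAST a,p → push 14,5. Stack: [14, 5]
BINARY_OP - → 14 - 5 = 9. Stack: [9]
LOAD_CONST → push 2. Stack: [9, 2]
BINARY_OP + → 9 + 2 = 11. Stack: [11]
STORE_FAST x → x=11. Stack: []
LOAD_CONST → push 0. Stack: [0]
STORE_FAST i → i=0. Stack: []
LOAD_FAST i → push 0. Stack: [0]
LOAD_CONST → push 2. Stack: [0, 2]
COMPARE_OP bool(<) → 0 vs 2 = True. Stack: [True]
POP_JUMP_IF_FALSE → pop True; no jump. Stack: []
LOAD_FAST_LOAD_FAST p,p → push 5,5. Stack: [5, 5]
BINARY_OP * → 5 * 5 = 25. Stack: [25]
STORE_FAST p → p=25. Stack: []
LOAD_FAST i → push 0. Stack: [0]
LOAD_CONST → push 1. Stack: [0, 1]
BINARY_OP + → 0 + 1 = 1. Stack: [1]
STORE_FAST i → i=1. Stack: []
LOAD_FAST i → push 1. Stack: [1]
LOAD_CONST → push 2. Stack: [1, 2]
COMPARE_OP bool(<) → 1 vs 2 = True. Stack: [True]
POP_JUMP_IF_FALSE → pop True; no jump. Stack: []
LOAD_FAST_LOAD_FAST p,p → push 25,25. Stack: [25, 25]
BINARY_OP * → 25 * 25 = 625. Stack: [625]
STORE_FAST p → p=625. Stack: []
LOAD_FAST i → push 1. Stack: [1]
LOAD_CONST → push 1. Stack: [1, 1]
BINARY_OP + → 1 + 1 = 2. Stack: [2]
STORE_FAST i → i=2. Stack: []
LOAD_FAST i → push 2. Stack: [2]
LOAD_CONST → push 2. Stack: [2, 2]
COMPARE_OP bool(<) → 2 vs 2 = False. Stack: [False]
POP_JUMP_IF_FALSE → pop False; jump. Stack: []
LOAD_FAST p → push 625. Stack: [625]
RETURN_VALUE → return 625.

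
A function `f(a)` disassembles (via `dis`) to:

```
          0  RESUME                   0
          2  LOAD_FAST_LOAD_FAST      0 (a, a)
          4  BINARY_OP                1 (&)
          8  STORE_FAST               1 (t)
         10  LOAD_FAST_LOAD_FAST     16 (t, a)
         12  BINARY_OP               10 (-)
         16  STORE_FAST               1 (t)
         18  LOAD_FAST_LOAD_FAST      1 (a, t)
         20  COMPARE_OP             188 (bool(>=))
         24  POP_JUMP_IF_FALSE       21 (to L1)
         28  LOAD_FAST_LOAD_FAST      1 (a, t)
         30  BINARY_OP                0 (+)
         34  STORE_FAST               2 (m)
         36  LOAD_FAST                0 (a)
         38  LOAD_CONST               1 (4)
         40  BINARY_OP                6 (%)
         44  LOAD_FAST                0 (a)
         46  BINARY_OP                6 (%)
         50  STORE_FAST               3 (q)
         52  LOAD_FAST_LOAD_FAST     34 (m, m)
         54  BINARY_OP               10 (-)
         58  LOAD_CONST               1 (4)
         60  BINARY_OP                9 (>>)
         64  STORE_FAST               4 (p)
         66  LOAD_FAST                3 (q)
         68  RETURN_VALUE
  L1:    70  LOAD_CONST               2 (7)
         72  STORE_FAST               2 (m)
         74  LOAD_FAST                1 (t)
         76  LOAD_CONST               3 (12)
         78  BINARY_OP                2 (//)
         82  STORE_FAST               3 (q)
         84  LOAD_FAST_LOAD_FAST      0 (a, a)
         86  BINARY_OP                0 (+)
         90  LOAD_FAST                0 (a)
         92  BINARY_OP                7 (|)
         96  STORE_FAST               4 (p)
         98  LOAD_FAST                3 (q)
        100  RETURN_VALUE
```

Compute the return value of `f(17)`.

LOAD_FAST_LOAD_FAST a,a → push 17,17. Stack: [17, 17]
BINARY_OP & → 17 & 17 = 17. Stack: [17]
STORE_FAST t → t=17. Stack: []
LOAD_FAST_LOAD_FAST t,a → push 17,17. Stack: [17, 17]
BINARY_OP - → 17 - 17 = 0. Stack: [0]
STORE_FAST t → t=0. Stack: []
LOAD_FAST_LOAD_FAST a,t → push 17,0. Stack: [17, 0]
COMPARE_OP bool(>=) → 17 vs 0 = True. Stack: [True]
POP_JUMP_IF_FALSE → pop True; no jump. Stack: []
LOAD_FAST_LOAD_FAST a,t → push 17,0. Stack: [17, 0]
BINARY_OP + → 17 + 0 = 17. Stack: [17]
STORE_FAST m → m=17. Stack: []
LOAD_FAST a → push 17. Stack: [17]
LOAD_CONST → push 4. Stack: [17, 4]
BINARY_OP % → 17 % 4 = 1. Stack: [1]
LOAD_FAST a → push 17. Stack: [1, 17]
BINARY_OP % → 1 % 17 = 1. Stack: [1]
STORE_FAST q → q=1. Stack: []
LOAD_FAST_LOAD_FAST m,m → push 17,17. Stack: [17, 17]
BINARY_OP - → 17 - 17 = 0. Stack: [0]
LOAD_CONST → push 4. Stack: [0, 4]
BINARY_OP >> → 0 >> 4 = 0. Stack: [0]
STORE_FAST p → p=0. Stack: []
LOAD_FAST q → push 1. Stack: [1]
RETURN_VALUE → return 1.

1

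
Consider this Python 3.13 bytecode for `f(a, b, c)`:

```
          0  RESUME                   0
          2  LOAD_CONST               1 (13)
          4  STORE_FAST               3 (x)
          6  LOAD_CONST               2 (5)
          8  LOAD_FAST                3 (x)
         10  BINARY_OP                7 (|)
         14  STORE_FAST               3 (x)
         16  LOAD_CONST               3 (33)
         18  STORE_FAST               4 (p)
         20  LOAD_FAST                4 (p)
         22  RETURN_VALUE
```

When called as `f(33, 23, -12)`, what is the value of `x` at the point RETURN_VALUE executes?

13

LOAD_CONST → push 13. Stack: [13]
STORE_FAST x → x=13. Stack: []
LOAD_CONST → push 5. Stack: [5]
LOAD_FAST x → push 13. Stack: [5, 13]
BINARY_OP | → 5 | 13 = 13. Stack: [13]
STORE_FAST x → x=13. Stack: []
LOAD_CONST → push 33. Stack: [33]
STORE_FAST p → p=33. Stack: []
LOAD_FAST p → push 33. Stack: [33]
RETURN_VALUE → return 33.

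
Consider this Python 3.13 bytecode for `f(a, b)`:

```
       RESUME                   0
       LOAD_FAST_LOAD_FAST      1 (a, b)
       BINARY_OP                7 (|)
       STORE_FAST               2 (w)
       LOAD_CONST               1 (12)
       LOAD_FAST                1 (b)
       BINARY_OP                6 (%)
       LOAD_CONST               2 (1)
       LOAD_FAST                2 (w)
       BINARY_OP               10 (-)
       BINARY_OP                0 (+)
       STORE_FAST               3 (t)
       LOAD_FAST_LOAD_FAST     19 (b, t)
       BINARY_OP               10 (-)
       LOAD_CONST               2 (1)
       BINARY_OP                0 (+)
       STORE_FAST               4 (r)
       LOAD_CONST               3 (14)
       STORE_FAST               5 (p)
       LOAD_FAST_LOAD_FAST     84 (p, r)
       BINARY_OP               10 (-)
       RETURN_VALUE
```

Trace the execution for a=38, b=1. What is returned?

LOAD_FAST_LOAD_FAST a,b → push 38,1. Stack: [38, 1]
BINARY_OP | → 38 | 1 = 39. Stack: [39]
STORE_FAST w → w=39. Stack: []
LOAD_CONST → push 12. Stack: [12]
LOAD_FAST b → push 1. Stack: [12, 1]
BINARY_OP % → 12 % 1 = 0. Stack: [0]
LOAD_CONST → push 1. Stack: [0, 1]
LOAD_FAST w → push 39. Stack: [0, 1, 39]
BINARY_OP - → 1 - 39 = -38. Stack: [0, -38]
BINARY_OP + → 0 + -38 = -38. Stack: [-38]
STORE_FAST t → t=-38. Stack: []
LOAD_FAST_LOAD_FAST b,t → push 1,-38. Stack: [1, -38]
BINARY_OP - → 1 - -38 = 39. Stack: [39]
LOAD_CONST → push 1. Stack: [39, 1]
BINARY_OP + → 39 + 1 = 40. Stack: [40]
STORE_FAST r → r=40. Stack: []
LOAD_CONST → push 14. Stack: [14]
STORE_FAST p → p=14. Stack: []
LOAD_FAST_LOAD_FAST p,r → push 14,40. Stack: [14, 40]
BINARY_OP - → 14 - 40 = -26. Stack: [-26]
RETURN_VALUE → return -26.

-26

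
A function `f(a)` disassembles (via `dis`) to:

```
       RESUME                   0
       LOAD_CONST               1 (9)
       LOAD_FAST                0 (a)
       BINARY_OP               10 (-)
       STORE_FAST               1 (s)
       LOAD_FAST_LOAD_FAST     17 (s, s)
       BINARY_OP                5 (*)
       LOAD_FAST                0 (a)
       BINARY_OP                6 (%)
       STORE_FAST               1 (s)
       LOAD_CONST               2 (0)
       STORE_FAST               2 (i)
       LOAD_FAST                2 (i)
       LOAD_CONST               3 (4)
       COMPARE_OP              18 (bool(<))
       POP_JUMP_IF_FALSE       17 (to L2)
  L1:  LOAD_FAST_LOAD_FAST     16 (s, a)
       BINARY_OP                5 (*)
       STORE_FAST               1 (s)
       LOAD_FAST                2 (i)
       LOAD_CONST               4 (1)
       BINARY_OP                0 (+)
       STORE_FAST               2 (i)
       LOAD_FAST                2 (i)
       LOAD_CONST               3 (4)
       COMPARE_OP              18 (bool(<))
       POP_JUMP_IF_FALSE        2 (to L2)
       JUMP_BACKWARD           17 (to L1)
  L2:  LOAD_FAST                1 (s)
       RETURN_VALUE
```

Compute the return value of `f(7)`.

9604

LOAD_CONST → push 9. Stack: [9]
LOAD_FAST a → push 7. Stack: [9, 7]
BINARY_OP - → 9 - 7 = 2. Stack: [2]
STORE_FAST s → s=2. Stack: []
LOAD_FAST_LOAD_FAST s,s → push 2,2. Stack: [2, 2]
BINARY_OP * → 2 * 2 = 4. Stack: [4]
LOAD_FAST a → push 7. Stack: [4, 7]
BINARY_OP % → 4 % 7 = 4. Stack: [4]
STORE_FAST s → s=4. Stack: []
LOAD_CONST → push 0. Stack: [0]
STORE_FAST i → i=0. Stack: []
LOAD_FAST i → push 0. Stack: [0]
LOAD_CONST → push 4. Stack: [0, 4]
COMPARE_OP bool(<) → 0 vs 4 = True. Stack: [True]
POP_JUMP_IF_FALSE → pop True; no jump. Stack: []
LOAD_FAST_LOAD_FAST s,a → push 4,7. Stack: [4, 7]
BINARY_OP * → 4 * 7 = 28. Stack: [28]
STORE_FAST s → s=28. Stack: []
LOAD_FAST i → push 0. Stack: [0]
LOAD_CONST → push 1. Stack: [0, 1]
BINARY_OP + → 0 + 1 = 1. Stack: [1]
STORE_FAST i → i=1. Stack: []
LOAD_FAST i → push 1. Stack: [1]
LOAD_CONST → push 4. Stack: [1, 4]
COMPARE_OP bool(<) → 1 vs 4 = True. Stack: [True]
POP_JUMP_IF_FALSE → pop True; no jump. Stack: []
LOAD_FAST_LOAD_FAST s,a → push 28,7. Stack: [28, 7]
BINARY_OP * → 28 * 7 = 196. Stack: [196]
STORE_FAST s → s=196. Stack: []
LOAD_FAST i → push 1. Stack: [1]
LOAD_CONST → push 1. Stack: [1, 1]
BINARY_OP + → 1 + 1 = 2. Stack: [2]
STORE_FAST i → i=2. Stack: []
LOAD_FAST i → push 2. Stack: [2]
LOAD_CONST → push 4. Stack: [2, 4]
COMPARE_OP bool(<) → 2 vs 4 = True. Stack: [True]
POP_JUMP_IF_FALSE → pop True; no jump. Stack: []
LOAD_FAST_LOAD_FAST s,a → push 196,7. Stack: [196, 7]
BINARY_OP * → 196 * 7 = 1372. Stack: [1372]
STORE_FAST s → s=1372. Stack: []
LOAD_FAST i → push 2. Stack: [2]
LOAD_CONST → push 1. Stack: [2, 1]
BINARY_OP + → 2 + 1 = 3. Stack: [3]
STORE_FAST i → i=3. Stack: []
LOAD_FAST i → push 3. Stack: [3]
LOAD_CONST → push 4. Stack: [3, 4]
COMPARE_OP bool(<) → 3 vs 4 = True. Stack: [True]
POP_JUMP_IF_FALSE → pop True; no jump. Stack: []
LOAD_FAST_LOAD_FAST s,a → push 1372,7. Stack: [1372, 7]
BINARY_OP * → 1372 * 7 = 9604. Stack: [9604]
STORE_FAST s → s=9604. Stack: []
LOAD_FAST i → push 3. Stack: [3]
LOAD_CONST → push 1. Stack: [3, 1]
BINARY_OP + → 3 + 1 = 4. Stack: [4]
STORE_FAST i → i=4. Stack: []
LOAD_FAST i → push 4. Stack: [4]
LOAD_CONST → push 4. Stack: [4, 4]
COMPARE_OP bool(<) → 4 vs 4 = False. Stack: [False]
POP_JUMP_IF_FALSE → pop False; jump. Stack: []
LOAD_FAST s → push 9604. Stack: [9604]
RETURN_VALUE → return 9604.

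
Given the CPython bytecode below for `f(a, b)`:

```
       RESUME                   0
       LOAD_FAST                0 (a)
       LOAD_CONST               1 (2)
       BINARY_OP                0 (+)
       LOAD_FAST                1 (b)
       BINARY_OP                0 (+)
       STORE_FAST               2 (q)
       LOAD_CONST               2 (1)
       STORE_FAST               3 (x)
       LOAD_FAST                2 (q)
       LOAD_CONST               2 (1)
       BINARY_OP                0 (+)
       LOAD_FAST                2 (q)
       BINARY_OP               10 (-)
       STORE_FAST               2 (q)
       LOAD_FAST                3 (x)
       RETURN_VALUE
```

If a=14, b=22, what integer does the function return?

1

LOAD_FAST a → push 14. Stack: [14]
LOAD_CONST → push 2. Stack: [14, 2]
BINARY_OP + → 14 + 2 = 16. Stack: [16]
LOAD_FAST b → push 22. Stack: [16, 22]
BINARY_OP + → 16 + 22 = 38. Stack: [38]
STORE_FAST q → q=38. Stack: []
LOAD_CONST → push 1. Stack: [1]
STORE_FAST x → x=1. Stack: []
LOAD_FAST q → push 38. Stack: [38]
LOAD_CONST → push 1. Stack: [38, 1]
BINARY_OP + → 38 + 1 = 39. Stack: [39]
LOAD_FAST q → push 38. Stack: [39, 38]
BINARY_OP - → 39 - 38 = 1. Stack: [1]
STORE_FAST q → q=1. Stack: []
LOAD_FAST x → push 1. Stack: [1]
RETURN_VALUE → return 1.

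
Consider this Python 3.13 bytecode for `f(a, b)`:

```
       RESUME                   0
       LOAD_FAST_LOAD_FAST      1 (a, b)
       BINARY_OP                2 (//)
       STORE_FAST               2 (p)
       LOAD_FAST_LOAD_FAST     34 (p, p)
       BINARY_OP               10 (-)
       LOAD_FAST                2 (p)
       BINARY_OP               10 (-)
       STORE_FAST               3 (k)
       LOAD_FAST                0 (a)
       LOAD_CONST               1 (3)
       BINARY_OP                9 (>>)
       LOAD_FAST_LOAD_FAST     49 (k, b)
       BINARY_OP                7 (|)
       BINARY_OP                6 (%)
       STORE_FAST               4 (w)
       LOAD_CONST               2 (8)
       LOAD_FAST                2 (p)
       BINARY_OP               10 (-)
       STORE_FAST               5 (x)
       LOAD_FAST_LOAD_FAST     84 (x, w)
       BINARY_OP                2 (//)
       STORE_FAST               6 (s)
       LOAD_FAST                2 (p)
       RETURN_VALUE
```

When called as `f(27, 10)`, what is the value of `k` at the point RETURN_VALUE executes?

-2

LOAD_FAST_LOAD_FAST a,b → push 27,10. Stack: [27, 10]
BINARY_OP // → 27 // 10 = 2. Stack: [2]
STORE_FAST p → p=2. Stack: []
LOAD_FAST_LOAD_FAST p,p → push 2,2. Stack: [2, 2]
BINARY_OP - → 2 - 2 = 0. Stack: [0]
LOAD_FAST p → push 2. Stack: [0, 2]
BINARY_OP - → 0 - 2 = -2. Stack: [-2]
STORE_FAST k → k=-2. Stack: []
LOAD_FAST a → push 27. Stack: [27]
LOAD_CONST → push 3. Stack: [27, 3]
BINARY_OP >> → 27 >> 3 = 3. Stack: [3]
LOAD_FAST_LOAD_FAST k,b → push -2,10. Stack: [3, -2, 10]
BINARY_OP | → -2 | 10 = -2. Stack: [3, -2]
BINARY_OP % → 3 % -2 = -1. Stack: [-1]
STORE_FAST w → w=-1. Stack: []
LOAD_CONST → push 8. Stack: [8]
LOAD_FAST p → push 2. Stack: [8, 2]
BINARY_OP - → 8 - 2 = 6. Stack: [6]
STORE_FAST x → x=6. Stack: []
LOAD_FAST_LOAD_FAST x,w → push 6,-1. Stack: [6, -1]
BINARY_OP // → 6 // -1 = -6. Stack: [-6]
STORE_FAST s → s=-6. Stack: []
LOAD_FAST p → push 2. Stack: [2]
RETURN_VALUE → return 2.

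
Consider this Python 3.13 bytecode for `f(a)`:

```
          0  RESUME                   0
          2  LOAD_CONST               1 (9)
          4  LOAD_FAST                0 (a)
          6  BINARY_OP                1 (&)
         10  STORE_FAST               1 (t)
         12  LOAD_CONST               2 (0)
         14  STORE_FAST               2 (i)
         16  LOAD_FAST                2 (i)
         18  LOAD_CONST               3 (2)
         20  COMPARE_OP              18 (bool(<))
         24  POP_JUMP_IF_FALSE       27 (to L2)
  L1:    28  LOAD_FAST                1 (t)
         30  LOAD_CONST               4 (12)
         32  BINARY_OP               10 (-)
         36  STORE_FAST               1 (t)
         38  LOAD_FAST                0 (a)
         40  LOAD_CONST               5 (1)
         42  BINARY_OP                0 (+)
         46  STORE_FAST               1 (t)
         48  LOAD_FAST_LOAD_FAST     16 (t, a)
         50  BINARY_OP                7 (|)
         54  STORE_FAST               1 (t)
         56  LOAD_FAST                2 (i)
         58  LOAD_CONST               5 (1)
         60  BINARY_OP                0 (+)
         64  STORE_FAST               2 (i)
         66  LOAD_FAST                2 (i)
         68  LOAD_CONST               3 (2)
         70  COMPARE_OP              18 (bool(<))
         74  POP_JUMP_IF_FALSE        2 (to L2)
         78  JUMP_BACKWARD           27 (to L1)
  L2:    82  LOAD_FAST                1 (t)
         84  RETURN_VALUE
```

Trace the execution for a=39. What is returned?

LOAD_CONST → push 9. Stack: [9]
LOAD_FAST a → push 39. Stack: [9, 39]
BINARY_OP & → 9 & 39 = 1. Stack: [1]
STORE_FAST t → t=1. Stack: []
LOAD_CONST → push 0. Stack: [0]
STORE_FAST i → i=0. Stack: []
LOAD_FAST i → push 0. Stack: [0]
LOAD_CONST → push 2. Stack: [0, 2]
COMPARE_OP bool(<) → 0 vs 2 = True. Stack: [True]
POP_JUMP_IF_FALSE → pop True; no jump. Stack: []
LOAD_FAST t → push 1. Stack: [1]
LOAD_CONST → push 12. Stack: [1, 12]
BINARY_OP - → 1 - 12 = -11. Stack: [-11]
STORE_FAST t → t=-11. Stack: []
LOAD_FAST a → push 39. Stack: [39]
LOAD_CONST → push 1. Stack: [39, 1]
BINARY_OP + → 39 + 1 = 40. Stack: [40]
STORE_FAST t → t=40. Stack: []
LOAD_FAST_LOAD_FAST t,a → push 40,39. Stack: [40, 39]
BINARY_OP | → 40 | 39 = 47. Stack: [47]
STORE_FAST t → t=47. Stack: []
LOAD_FAST i → push 0. Stack: [0]
LOAD_CONST → push 1. Stack: [0, 1]
BINARY_OP + → 0 + 1 = 1. Stack: [1]
STORE_FAST i → i=1. Stack: []
LOAD_FAST i → push 1. Stack: [1]
LOAD_CONST → push 2. Stack: [1, 2]
COMPARE_OP bool(<) → 1 vs 2 = True. Stack: [True]
POP_JUMP_IF_FALSE → pop True; no jump. Stack: []
LOAD_FAST t → push 47. Stack: [47]
LOAD_CONST → push 12. Stack: [47, 12]
BINARY_OP - → 47 - 12 = 35. Stack: [35]
STORE_FAST t → t=35. Stack: []
LOAD_FAST a → push 39. Stack: [39]
LOAD_CONST → push 1. Stack: [39, 1]
BINARY_OP + → 39 + 1 = 40. Stack: [40]
STORE_FAST t → t=40. Stack: []
LOAD_FAST_LOAD_FAST t,a → push 40,39. Stack: [40, 39]
BINARY_OP | → 40 | 39 = 47. Stack: [47]
STORE_FAST t → t=47. Stack: []
LOAD_FAST i → push 1. Stack: [1]
LOAD_CONST → push 1. Stack: [1, 1]
BINARY_OP + → 1 + 1 = 2. Stack: [2]
STORE_FAST i → i=2. Stack: []
LOAD_FAST i → push 2. Stack: [2]
LOAD_CONST → push 2. Stack: [2, 2]
COMPARE_OP bool(<) → 2 vs 2 = False. Stack: [False]
POP_JUMP_IF_FALSE → pop False; jump. Stack: []
LOAD_FAST t → push 47. Stack: [47]
RETURN_VALUE → return 47.

47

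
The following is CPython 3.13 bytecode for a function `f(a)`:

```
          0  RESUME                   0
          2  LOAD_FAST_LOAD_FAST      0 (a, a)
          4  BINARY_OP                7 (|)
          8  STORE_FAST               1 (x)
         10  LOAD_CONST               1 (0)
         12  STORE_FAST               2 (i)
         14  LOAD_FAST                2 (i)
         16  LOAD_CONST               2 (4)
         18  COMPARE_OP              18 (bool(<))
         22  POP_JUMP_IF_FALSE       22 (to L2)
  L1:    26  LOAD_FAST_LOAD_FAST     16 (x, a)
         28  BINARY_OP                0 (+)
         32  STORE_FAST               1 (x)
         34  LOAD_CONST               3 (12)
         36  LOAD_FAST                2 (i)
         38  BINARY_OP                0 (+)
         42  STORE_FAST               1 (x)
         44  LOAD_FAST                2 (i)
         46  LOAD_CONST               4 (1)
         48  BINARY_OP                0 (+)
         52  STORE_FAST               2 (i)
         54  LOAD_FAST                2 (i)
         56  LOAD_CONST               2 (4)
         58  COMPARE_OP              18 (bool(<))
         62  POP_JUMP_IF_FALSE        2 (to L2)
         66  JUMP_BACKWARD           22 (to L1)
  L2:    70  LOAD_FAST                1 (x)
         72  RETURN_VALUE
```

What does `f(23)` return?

15

LOAD_FAST_LOAD_FAST a,a → push 23,23
BINARY_OP | → 23 | 23 = 23
STORE_FAST x → x=23
LOAD_CONST → push 0
STORE_FAST i → i=0
LOAD_FAST i → push 0
LOAD_CONST → push 4
COMPARE_OP bool(<) → 0 vs 4 = True
POP_JUMP_IF_FALSE → pop True; no jump
LOAD_FAST_LOAD_FAST x,a → push 23,23
BINARY_OP + → 23 + 23 = 46
STORE_FAST x → x=46
LOAD_CONST → push 12
LOAD_FAST i → push 0
BINARY_OP + → 12 + 0 = 12
STORE_FAST x → x=12
LOAD_FAST i → push 0
LOAD_CONST → push 1
BINARY_OP + → 0 + 1 = 1
STORE_FAST i → i=1
LOAD_FAST i → push 1
LOAD_CONST → push 4
COMPARE_OP bool(<) → 1 vs 4 = True
POP_JUMP_IF_FALSE → pop True; no jump
LOAD_FAST_LOAD_FAST x,a → push 12,23
BINARY_OP + → 12 + 23 = 35
STORE_FAST x → x=35
LOAD_CONST → push 12
LOAD_FAST i → push 1
BINARY_OP + → 12 + 1 = 13
STORE_FAST x → x=13
LOAD_FAST i → push 1
LOAD_CONST → push 1
BINARY_OP + → 1 + 1 = 2
STORE_FAST i → i=2
LOAD_FAST i → push 2
LOAD_CONST → push 4
COMPARE_OP bool(<) → 2 vs 4 = True
POP_JUMP_IF_FALSE → pop True; no jump
LOAD_FAST_LOAD_FAST x,a → push 13,23
BINARY_OP + → 13 + 23 = 36
STORE_FAST x → x=36
LOAD_CONST → push 12
LOAD_FAST i → push 2
BINARY_OP + → 12 + 2 = 14
STORE_FAST x → x=14
LOAD_FAST i → push 2
LOAD_CONST → push 1
BINARY_OP + → 2 + 1 = 3
STORE_FAST i → i=3
LOAD_FAST i → push 3
LOAD_CONST → push 4
COMPARE_OP bool(<) → 3 vs 4 = True
POP_JUMP_IF_FALSE → pop True; no jump
LOAD_FAST_LOAD_FAST x,a → push 14,23
BINARY_OP + → 14 + 23 = 37
STORE_FAST x → x=37
LOAD_CONST → push 12
LOAD_FAST i → push 3
BINARY_OP + → 12 + 3 = 15
STORE_FAST x → x=15
LOAD_FAST i → push 3
LOAD_CONST → push 1
BINARY_OP + → 3 + 1 = 4
STORE_FAST i → i=4
LOAD_FAST i → push 4
LOAD_CONST → push 4
COMPARE_OP bool(<) → 4 vs 4 = False
POP_JUMP_IF_FALSE → pop False; jump
LOAD_FAST x → push 15
RETURN_VALUE → return 15.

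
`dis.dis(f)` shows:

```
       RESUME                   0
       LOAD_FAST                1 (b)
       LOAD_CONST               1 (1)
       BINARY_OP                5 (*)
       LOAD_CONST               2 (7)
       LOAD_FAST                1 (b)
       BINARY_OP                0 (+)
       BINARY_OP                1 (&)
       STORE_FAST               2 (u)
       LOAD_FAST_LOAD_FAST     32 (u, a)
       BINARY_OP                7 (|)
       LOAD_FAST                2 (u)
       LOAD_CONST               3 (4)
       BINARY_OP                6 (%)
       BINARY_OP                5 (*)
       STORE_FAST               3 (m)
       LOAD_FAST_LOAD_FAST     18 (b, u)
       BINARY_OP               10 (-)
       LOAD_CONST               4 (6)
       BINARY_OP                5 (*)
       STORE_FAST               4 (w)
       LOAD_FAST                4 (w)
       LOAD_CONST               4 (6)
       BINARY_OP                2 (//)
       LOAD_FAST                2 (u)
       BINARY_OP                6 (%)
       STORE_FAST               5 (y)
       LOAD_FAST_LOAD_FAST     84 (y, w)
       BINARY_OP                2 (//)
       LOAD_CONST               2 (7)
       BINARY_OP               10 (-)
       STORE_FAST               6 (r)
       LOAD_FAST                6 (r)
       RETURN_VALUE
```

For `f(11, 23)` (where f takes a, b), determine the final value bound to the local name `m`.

62

LOAD_FAST b → push 23. Stack: [23]
LOAD_CONST → push 1. Stack: [23, 1]
BINARY_OP * → 23 * 1 = 23. Stack: [23]
LOAD_CONST → push 7. Stack: [23, 7]
LOAD_FAST b → push 23. Stack: [23, 7, 23]
BINARY_OP + → 7 + 23 = 30. Stack: [23, 30]
BINARY_OP & → 23 & 30 = 22. Stack: [22]
STORE_FAST u → u=22. Stack: []
LOAD_FAST_LOAD_FAST u,a → push 22,11. Stack: [22, 11]
BINARY_OP | → 22 | 11 = 31. Stack: [31]
LOAD_FAST u → push 22. Stack: [31, 22]
LOAD_CONST → push 4. Stack: [31, 22, 4]
BINARY_OP % → 22 % 4 = 2. Stack: [31, 2]
BINARY_OP * → 31 * 2 = 62. Stack: [62]
STORE_FAST m → m=62. Stack: []
LOAD_FAST_LOAD_FAST b,u → push 23,22. Stack: [23, 22]
BINARY_OP - → 23 - 22 = 1. Stack: [1]
LOAD_CONST → push 6. Stack: [1, 6]
BINARY_OP * → 1 * 6 = 6. Stack: [6]
STORE_FAST w → w=6. Stack: []
LOAD_FAST w → push 6. Stack: [6]
LOAD_CONST → push 6. Stack: [6, 6]
BINARY_OP // → 6 // 6 = 1. Stack: [1]
LOAD_FAST u → push 22. Stack: [1, 22]
BINARY_OP % → 1 % 22 = 1. Stack: [1]
STORE_FAST y → y=1. Stack: []
LOAD_FAST_LOAD_FAST y,w → push 1,6. Stack: [1, 6]
BINARY_OP // → 1 // 6 = 0. Stack: [0]
LOAD_CONST → push 7. Stack: [0, 7]
BINARY_OP - → 0 - 7 = -7. Stack: [-7]
STORE_FAST r → r=-7. Stack: []
LOAD_FAST r → push -7. Stack: [-7]
RETURN_VALUE → return -7.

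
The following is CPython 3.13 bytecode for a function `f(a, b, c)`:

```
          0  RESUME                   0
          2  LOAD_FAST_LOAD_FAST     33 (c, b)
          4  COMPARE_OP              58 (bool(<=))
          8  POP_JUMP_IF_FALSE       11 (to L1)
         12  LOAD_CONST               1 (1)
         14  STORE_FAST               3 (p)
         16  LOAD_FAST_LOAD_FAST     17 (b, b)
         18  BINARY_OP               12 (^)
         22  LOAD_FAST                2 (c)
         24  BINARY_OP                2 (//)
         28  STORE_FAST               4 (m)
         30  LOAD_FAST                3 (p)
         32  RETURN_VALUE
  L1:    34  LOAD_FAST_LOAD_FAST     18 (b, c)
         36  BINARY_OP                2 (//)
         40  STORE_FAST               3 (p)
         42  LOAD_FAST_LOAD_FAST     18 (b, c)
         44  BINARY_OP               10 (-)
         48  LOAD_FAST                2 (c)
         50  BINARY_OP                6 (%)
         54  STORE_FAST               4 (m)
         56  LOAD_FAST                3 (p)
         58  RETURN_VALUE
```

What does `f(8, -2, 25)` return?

-1

LOAD_FAST_LOAD_FAST c,b → push 25,-2. Stack: [25, -2]
COMPARE_OP bool(<=) → 25 vs -2 = False. Stack: [False]
POP_JUMP_IF_FALSE → pop False; jump. Stack: []
LOAD_FAST_LOAD_FAST b,c → push -2,25. Stack: [-2, 25]
BINARY_OP // → -2 // 25 = -1. Stack: [-1]
STORE_FAST p → p=-1. Stack: []
LOAD_FAST_LOAD_FAST b,c → push -2,25. Stack: [-2, 25]
BINARY_OP - → -2 - 25 = -27. Stack: [-27]
LOAD_FAST c → push 25. Stack: [-27, 25]
BINARY_OP % → -27 % 25 = 23. Stack: [23]
STORE_FAST m → m=23. Stack: []
LOAD_FAST p → push -1. Stack: [-1]
RETURN_VALUE → return -1.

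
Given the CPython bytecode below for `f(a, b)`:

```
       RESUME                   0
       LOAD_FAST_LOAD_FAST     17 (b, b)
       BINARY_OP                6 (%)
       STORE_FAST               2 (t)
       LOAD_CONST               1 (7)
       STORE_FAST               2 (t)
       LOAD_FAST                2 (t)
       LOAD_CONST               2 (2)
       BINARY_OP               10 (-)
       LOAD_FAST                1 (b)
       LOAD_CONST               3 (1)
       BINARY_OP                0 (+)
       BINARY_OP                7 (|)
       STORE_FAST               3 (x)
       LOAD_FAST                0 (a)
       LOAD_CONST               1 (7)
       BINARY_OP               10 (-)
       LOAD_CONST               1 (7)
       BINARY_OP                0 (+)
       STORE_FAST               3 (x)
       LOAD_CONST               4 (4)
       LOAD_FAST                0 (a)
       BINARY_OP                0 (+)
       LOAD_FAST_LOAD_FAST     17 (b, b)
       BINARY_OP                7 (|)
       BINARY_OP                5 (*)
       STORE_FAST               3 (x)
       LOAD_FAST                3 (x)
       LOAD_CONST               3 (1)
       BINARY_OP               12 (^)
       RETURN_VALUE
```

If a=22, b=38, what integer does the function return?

989

LOAD_FAST_LOAD_FAST b,b → push 38,38. Stack: [38, 38]
BINARY_OP % → 38 % 38 = 0. Stack: [0]
STORE_FAST t → t=0. Stack: []
LOAD_CONST → push 7. Stack: [7]
STORE_FAST t → t=7. Stack: []
LOAD_FAST t → push 7. Stack: [7]
LOAD_CONST → push 2. Stack: [7, 2]
BINARY_OP - → 7 - 2 = 5. Stack: [5]
LOAD_FAST b → push 38. Stack: [5, 38]
LOAD_CONST → push 1. Stack: [5, 38, 1]
BINARY_OP + → 38 + 1 = 39. Stack: [5, 39]
BINARY_OP | → 5 | 39 = 39. Stack: [39]
STORE_FAST x → x=39. Stack: []
LOAD_FAST a → push 22. Stack: [22]
LOAD_CONST → push 7. Stack: [22, 7]
BINARY_OP - → 22 - 7 = 15. Stack: [15]
LOAD_CONST → push 7. Stack: [15, 7]
BINARY_OP + → 15 + 7 = 22. Stack: [22]
STORE_FAST x → x=22. Stack: []
LOAD_CONST → push 4. Stack: [4]
LOAD_FAST a → push 22. Stack: [4, 22]
BINARY_OP + → 4 + 22 = 26. Stack: [26]
LOAD_FAST_LOAD_FAST b,b → push 38,38. Stack: [26, 38, 38]
BINARY_OP | → 38 | 38 = 38. Stack: [26, 38]
BINARY_OP * → 26 * 38 = 988. Stack: [988]
STORE_FAST x → x=988. Stack: []
LOAD_FAST x → push 988. Stack: [988]
LOAD_CONST → push 1. Stack: [988, 1]
BINARY_OP ^ → 988 ^ 1 = 989. Stack: [989]
RETURN_VALUE → return 989.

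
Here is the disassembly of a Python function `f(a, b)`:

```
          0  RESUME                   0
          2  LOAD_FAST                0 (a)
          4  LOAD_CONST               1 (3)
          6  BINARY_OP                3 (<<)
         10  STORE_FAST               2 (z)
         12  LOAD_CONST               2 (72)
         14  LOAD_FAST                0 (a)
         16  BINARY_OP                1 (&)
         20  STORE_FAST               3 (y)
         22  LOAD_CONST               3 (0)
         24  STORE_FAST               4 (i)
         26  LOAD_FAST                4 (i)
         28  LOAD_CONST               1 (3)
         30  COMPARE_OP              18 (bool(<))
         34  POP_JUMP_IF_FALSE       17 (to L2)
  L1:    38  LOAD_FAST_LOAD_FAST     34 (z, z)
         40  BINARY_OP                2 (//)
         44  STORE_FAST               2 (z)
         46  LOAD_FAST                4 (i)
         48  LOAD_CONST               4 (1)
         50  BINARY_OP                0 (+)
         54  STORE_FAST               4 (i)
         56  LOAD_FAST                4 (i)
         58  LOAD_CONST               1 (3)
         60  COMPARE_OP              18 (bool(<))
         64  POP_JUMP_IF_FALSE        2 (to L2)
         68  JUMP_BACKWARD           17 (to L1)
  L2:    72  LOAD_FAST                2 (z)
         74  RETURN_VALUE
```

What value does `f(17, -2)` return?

LOAD_FAST a → push 17. Stack: [17]
LOAD_CONST → push 3. Stack: [17, 3]
BINARY_OP << → 17 << 3 = 136. Stack: [136]
STORE_FAST z → z=136. Stack: []
LOAD_CONST → push 72. Stack: [72]
LOAD_FAST a → push 17. Stack: [72, 17]
BINARY_OP & → 72 & 17 = 0. Stack: [0]
STORE_FAST y → y=0. Stack: []
LOAD_CONST → push 0. Stack: [0]
STORE_FAST i → i=0. Stack: []
LOAD_FAST i → push 0. Stack: [0]
LOAD_CONST → push 3. Stack: [0, 3]
COMPARE_OP bool(<) → 0 vs 3 = True. Stack: [True]
POP_JUMP_IF_FALSE → pop True; no jump. Stack: []
LOAD_FAST_LOAD_FAST z,z → push 136,136. Stack: [136, 136]
BINARY_OP // → 136 // 136 = 1. Stack: [1]
STORE_FAST z → z=1. Stack: []
LOAD_FAST i → push 0. Stack: [0]
LOAD_CONST → push 1. Stack: [0, 1]
BINARY_OP + → 0 + 1 = 1. Stack: [1]
STORE_FAST i → i=1. Stack: []
LOAD_FAST i → push 1. Stack: [1]
LOAD_CONST → push 3. Stack: [1, 3]
COMPARE_OP bool(<) → 1 vs 3 = True. Stack: [True]
POP_JUMP_IF_FALSE → pop True; no jump. Stack: []
LOAD_FAST_LOAD_FAST z,z → push 1,1. Stack: [1, 1]
BINARY_OP // → 1 // 1 = 1. Stack: [1]
STORE_FAST z → z=1. Stack: []
LOAD_FAST i → push 1. Stack: [1]
LOAD_CONST → push 1. Stack: [1, 1]
BINARY_OP + → 1 + 1 = 2. Stack: [2]
STORE_FAST i → i=2. Stack: []
LOAD_FAST i → push 2. Stack: [2]
LOAD_CONST → push 3. Stack: [2, 3]
COMPARE_OP bool(<) → 2 vs 3 = True. Stack: [True]
POP_JUMP_IF_FALSE → pop True; no jump. Stack: []
LOAD_FAST_LOAD_FAST z,z → push 1,1. Stack: [1, 1]
BINARY_OP // → 1 // 1 = 1. Stack: [1]
STORE_FAST z → z=1. Stack: []
LOAD_FAST i → push 2. Stack: [2]
LOAD_CONST → push 1. Stack: [2, 1]
BINARY_OP + → 2 + 1 = 3. Stack: [3]
STORE_FAST i → i=3. Stack: []
LOAD_FAST i → push 3. Stack: [3]
LOAD_CONST → push 3. Stack: [3, 3]
COMPARE_OP bool(<) → 3 vs 3 = False. Stack: [False]
POP_JUMP_IF_FALSE → pop False; jump. Stack: []
LOAD_FAST z → push 1. Stack: [1]
RETURN_VALUE → return 1.

1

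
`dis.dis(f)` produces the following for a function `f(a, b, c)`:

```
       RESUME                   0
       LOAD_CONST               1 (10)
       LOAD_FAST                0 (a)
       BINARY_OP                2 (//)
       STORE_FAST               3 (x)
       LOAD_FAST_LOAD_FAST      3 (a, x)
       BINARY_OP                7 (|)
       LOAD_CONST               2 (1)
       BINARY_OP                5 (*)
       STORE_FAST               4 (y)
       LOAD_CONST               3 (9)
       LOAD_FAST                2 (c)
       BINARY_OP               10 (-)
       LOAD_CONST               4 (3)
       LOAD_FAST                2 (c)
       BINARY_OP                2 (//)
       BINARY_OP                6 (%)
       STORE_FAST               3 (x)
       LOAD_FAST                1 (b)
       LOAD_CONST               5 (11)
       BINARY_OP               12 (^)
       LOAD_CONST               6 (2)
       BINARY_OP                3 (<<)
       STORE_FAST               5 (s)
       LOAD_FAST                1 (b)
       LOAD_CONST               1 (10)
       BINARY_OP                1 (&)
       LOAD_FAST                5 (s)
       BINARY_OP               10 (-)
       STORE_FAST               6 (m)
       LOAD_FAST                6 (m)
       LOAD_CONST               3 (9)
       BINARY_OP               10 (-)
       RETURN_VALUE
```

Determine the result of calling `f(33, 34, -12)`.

LOAD_CONST → push 10. Stack: [10]
LOAD_FAST a → push 33. Stack: [10, 33]
BINARY_OP // → 10 // 33 = 0. Stack: [0]
STORE_FAST x → x=0. Stack: []
LOAD_FAST_LOAD_FAST a,x → push 33,0. Stack: [33, 0]
BINARY_OP | → 33 | 0 = 33. Stack: [33]
LOAD_CONST → push 1. Stack: [33, 1]
BINARY_OP * → 33 * 1 = 33. Stack: [33]
STORE_FAST y → y=33. Stack: []
LOAD_CONST → push 9. Stack: [9]
LOAD_FAST c → push -12. Stack: [9, -12]
BINARY_OP - → 9 - -12 = 21. Stack: [21]
LOAD_CONST → push 3. Stack: [21, 3]
LOAD_FAST c → push -12. Stack: [21, 3, -12]
BINARY_OP // → 3 // -12 = -1. Stack: [21, -1]
BINARY_OP % → 21 % -1 = 0. Stack: [0]
STORE_FAST x → x=0. Stack: []
LOAD_FAST b → push 34. Stack: [34]
LOAD_CONST → push 11. Stack: [34, 11]
BINARY_OP ^ → 34 ^ 11 = 41. Stack: [41]
LOAD_CONST → push 2. Stack: [41, 2]
BINARY_OP << → 41 << 2 = 164. Stack: [164]
STORE_FAST s → s=164. Stack: []
LOAD_FAST b → push 34. Stack: [34]
LOAD_CONST → push 10. Stack: [34, 10]
BINARY_OP & → 34 & 10 = 2. Stack: [2]
LOAD_FAST s → push 164. Stack: [2, 164]
BINARY_OP - → 2 - 164 = -162. Stack: [-162]
STORE_FAST m → m=-162. Stack: []
LOAD_FAST m → push -162. Stack: [-162]
LOAD_CONST → push 9. Stack: [-162, 9]
BINARY_OP - → -162 - 9 = -171. Stack: [-171]
RETURN_VALUE → return -171.

-171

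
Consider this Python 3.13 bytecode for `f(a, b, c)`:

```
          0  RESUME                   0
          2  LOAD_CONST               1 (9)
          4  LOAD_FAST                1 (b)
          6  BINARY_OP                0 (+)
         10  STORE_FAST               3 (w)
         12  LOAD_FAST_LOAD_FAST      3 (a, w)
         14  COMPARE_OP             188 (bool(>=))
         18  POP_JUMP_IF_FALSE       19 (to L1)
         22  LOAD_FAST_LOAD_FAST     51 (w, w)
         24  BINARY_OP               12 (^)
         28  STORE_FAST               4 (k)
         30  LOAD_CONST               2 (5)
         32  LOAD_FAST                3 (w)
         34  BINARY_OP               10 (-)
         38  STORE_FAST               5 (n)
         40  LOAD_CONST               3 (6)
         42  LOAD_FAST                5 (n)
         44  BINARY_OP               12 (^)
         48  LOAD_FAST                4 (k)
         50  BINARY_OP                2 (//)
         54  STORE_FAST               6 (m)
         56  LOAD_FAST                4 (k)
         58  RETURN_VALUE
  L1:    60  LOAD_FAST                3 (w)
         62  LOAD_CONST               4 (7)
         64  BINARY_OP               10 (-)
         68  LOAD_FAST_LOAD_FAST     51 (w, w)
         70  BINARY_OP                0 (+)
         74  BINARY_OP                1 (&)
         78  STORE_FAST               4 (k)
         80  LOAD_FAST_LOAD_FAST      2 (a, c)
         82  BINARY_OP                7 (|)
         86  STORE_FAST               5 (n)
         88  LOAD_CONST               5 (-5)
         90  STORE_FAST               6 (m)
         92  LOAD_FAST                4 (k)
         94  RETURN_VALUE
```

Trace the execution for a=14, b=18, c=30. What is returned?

20

LOAD_CONST → push 9. Stack: [9]
LOAD_FAST b → push 18. Stack: [9, 18]
BINARY_OP + → 9 + 18 = 27. Stack: [27]
STORE_FAST w → w=27. Stack: []
LOAD_FAST_LOAD_FAST a,w → push 14,27. Stack: [14, 27]
COMPARE_OP bool(>=) → 14 vs 27 = False. Stack: [False]
POP_JUMP_IF_FALSE → pop False; jump. Stack: []
LOAD_FAST w → push 27. Stack: [27]
LOAD_CONST → push 7. Stack: [27, 7]
BINARY_OP - → 27 - 7 = 20. Stack: [20]
LOAD_FAST_LOAD_FAST w,w → push 27,27. Stack: [20, 27, 27]
BINARY_OP + → 27 + 27 = 54. Stack: [20, 54]
BINARY_OP & → 20 & 54 = 20. Stack: [20]
STORE_FAST k → k=20. Stack: []
LOAD_FAST_LOAD_FAST a,c → push 14,30. Stack: [14, 30]
BINARY_OP | → 14 | 30 = 30. Stack: [30]
STORE_FAST n → n=30. Stack: []
LOAD_CONST → push -5. Stack: [-5]
STORE_FAST m → m=-5. Stack: []
LOAD_FAST k → push 20. Stack: [20]
RETURN_VALUE → return 20.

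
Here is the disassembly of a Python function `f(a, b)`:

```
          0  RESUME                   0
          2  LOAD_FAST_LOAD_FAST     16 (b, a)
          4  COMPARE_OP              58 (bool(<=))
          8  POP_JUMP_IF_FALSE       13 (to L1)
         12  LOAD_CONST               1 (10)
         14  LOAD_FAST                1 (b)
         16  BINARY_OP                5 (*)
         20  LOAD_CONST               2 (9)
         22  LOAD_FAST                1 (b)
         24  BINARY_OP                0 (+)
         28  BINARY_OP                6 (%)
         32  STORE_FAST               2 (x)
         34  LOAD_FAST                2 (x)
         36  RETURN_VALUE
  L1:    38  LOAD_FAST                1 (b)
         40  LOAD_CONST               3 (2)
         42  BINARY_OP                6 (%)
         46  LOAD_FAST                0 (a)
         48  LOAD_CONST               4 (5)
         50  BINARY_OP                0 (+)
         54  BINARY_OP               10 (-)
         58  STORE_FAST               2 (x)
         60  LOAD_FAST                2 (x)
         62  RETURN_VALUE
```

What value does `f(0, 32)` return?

LOAD_FAST_LOAD_FAST b,a → push 32,0. Stack: [32, 0]
COMPARE_OP bool(<=) → 32 vs 0 = False. Stack: [False]
POP_JUMP_IF_FALSE → pop False; jump. Stack: []
LOAD_FAST b → push 32. Stack: [32]
LOAD_CONST → push 2. Stack: [32, 2]
BINARY_OP % → 32 % 2 = 0. Stack: [0]
LOAD_FAST a → push 0. Stack: [0, 0]
LOAD_CONST → push 5. Stack: [0, 0, 5]
BINARY_OP + → 0 + 5 = 5. Stack: [0, 5]
BINARY_OP - → 0 - 5 = -5. Stack: [-5]
STORE_FAST x → x=-5. Stack: []
LOAD_FAST x → push -5. Stack: [-5]
RETURN_VALUE → return -5.

-5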